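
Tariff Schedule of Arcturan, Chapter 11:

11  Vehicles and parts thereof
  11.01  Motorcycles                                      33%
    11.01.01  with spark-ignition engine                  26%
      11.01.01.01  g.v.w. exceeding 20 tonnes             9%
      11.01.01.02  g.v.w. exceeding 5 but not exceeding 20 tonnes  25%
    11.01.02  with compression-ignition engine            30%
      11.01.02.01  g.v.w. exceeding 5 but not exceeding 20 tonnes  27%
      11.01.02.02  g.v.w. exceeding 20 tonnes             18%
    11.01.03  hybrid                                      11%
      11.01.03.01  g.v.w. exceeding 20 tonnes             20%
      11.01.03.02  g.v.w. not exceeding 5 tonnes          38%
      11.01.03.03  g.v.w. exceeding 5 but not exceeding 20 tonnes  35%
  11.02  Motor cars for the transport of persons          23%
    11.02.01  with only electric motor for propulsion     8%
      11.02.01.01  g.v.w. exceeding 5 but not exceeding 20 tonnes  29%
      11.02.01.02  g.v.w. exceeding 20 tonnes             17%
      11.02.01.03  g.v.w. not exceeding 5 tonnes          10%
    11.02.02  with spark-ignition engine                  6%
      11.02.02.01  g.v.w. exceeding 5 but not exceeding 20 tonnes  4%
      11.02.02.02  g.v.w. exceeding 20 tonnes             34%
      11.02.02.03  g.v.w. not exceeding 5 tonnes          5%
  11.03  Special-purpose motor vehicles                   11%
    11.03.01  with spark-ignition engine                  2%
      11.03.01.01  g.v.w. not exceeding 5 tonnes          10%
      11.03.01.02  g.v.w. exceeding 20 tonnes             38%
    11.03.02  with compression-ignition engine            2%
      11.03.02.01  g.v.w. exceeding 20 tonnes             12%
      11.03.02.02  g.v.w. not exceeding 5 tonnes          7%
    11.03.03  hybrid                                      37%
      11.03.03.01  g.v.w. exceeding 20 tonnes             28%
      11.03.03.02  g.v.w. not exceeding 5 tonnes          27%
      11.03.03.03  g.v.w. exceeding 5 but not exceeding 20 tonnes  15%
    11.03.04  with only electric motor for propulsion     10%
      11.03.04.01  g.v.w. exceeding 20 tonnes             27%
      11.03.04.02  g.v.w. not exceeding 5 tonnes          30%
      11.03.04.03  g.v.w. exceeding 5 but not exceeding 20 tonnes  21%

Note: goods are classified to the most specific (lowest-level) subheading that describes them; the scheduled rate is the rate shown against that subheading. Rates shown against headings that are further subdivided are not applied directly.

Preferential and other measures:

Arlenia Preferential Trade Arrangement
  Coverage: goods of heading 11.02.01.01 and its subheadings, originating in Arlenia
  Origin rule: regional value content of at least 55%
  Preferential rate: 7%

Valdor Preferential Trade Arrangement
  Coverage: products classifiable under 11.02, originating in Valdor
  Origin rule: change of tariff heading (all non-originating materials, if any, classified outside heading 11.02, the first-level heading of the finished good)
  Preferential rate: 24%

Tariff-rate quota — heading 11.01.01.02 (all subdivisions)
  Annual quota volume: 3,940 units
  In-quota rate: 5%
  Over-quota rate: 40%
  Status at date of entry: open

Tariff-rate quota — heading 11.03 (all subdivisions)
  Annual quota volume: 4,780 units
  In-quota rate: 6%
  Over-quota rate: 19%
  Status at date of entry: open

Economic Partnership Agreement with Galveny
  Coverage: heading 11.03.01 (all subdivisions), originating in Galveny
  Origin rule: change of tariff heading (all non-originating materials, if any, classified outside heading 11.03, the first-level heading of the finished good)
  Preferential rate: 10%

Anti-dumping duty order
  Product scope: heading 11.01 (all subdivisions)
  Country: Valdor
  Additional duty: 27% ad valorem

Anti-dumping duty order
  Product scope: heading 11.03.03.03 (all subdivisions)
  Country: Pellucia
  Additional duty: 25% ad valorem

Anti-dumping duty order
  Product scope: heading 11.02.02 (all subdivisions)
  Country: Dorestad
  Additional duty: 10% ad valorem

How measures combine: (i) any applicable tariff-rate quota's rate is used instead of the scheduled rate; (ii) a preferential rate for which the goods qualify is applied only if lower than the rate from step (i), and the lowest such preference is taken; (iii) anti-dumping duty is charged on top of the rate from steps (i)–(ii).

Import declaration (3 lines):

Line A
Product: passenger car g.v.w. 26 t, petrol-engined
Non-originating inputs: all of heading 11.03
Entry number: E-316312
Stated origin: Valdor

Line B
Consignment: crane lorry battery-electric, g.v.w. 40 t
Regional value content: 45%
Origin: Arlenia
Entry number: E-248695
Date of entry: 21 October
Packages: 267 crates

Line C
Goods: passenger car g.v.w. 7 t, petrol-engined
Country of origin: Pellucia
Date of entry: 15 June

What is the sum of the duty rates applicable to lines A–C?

Line A: passenger car → 11.02; petrol-engined → 11.02.02; g.v.w. 26 t → 11.02.02.02. Scheduled 34%. Valdor agreement on 11.02: CTH met → 24% available; preferential 24%. → 24%.
Line B: crane lorry → 11.03; battery-electric → 11.03.04; g.v.w. 40 t → 11.03.04.01. Scheduled 27%. quota on 11.03 open → in-quota 6%; Arlenia agreement on 11.02.01.01: 11.03.04.01 not covered. → 6%.
Line C: passenger car → 11.02; petrol-engined → 11.02.02; g.v.w. 7 t → 11.02.02.01. Scheduled 4%. No special measure applies. → 4%.
Sum: 24% + 6% + 4% = 34%.

34%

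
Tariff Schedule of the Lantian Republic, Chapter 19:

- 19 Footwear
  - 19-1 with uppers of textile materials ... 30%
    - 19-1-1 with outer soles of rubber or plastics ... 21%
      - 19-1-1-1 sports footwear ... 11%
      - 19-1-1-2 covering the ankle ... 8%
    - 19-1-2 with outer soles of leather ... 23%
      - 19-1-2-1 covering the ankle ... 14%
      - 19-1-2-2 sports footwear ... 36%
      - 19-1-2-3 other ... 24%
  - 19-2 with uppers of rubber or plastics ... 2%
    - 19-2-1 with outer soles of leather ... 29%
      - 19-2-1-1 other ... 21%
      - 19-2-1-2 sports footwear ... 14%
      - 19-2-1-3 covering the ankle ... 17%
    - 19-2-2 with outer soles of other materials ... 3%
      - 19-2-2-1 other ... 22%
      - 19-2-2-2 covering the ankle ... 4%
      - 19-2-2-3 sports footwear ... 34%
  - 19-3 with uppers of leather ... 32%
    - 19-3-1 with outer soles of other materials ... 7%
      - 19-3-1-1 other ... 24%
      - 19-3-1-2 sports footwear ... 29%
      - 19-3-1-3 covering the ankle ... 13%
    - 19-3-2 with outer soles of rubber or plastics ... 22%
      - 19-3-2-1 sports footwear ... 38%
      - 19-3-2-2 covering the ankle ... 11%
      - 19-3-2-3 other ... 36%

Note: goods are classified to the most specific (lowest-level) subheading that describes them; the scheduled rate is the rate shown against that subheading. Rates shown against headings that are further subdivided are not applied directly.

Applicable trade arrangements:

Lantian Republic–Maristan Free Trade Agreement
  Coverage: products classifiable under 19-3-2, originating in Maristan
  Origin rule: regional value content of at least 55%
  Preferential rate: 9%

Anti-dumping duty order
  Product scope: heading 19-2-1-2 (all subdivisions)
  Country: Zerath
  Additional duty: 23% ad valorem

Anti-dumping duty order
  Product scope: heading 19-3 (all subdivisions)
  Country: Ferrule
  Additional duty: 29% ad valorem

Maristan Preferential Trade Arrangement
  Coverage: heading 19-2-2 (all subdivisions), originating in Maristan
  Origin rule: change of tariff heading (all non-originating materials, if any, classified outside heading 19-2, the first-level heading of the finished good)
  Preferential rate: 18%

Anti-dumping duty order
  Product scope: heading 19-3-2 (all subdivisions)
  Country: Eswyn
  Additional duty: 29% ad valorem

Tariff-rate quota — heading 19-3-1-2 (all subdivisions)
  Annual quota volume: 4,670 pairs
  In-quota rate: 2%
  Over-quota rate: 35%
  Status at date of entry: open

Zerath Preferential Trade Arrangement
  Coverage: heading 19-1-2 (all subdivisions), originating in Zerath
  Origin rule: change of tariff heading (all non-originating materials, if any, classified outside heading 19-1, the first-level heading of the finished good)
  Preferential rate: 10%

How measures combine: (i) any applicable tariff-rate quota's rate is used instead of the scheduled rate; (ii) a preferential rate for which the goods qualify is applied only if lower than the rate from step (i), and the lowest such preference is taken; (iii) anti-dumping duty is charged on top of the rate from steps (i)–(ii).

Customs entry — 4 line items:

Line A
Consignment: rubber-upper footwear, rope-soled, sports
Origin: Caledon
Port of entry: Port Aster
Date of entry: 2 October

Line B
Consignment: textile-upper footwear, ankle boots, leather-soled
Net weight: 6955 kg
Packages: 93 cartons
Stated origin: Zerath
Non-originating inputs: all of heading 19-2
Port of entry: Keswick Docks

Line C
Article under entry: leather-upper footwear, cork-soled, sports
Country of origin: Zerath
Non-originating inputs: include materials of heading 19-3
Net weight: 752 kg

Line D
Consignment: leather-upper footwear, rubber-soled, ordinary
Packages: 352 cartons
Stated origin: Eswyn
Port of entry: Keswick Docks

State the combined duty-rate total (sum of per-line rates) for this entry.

Line A: rubber-upper → 19-2; rope-soled → 19-2-2; sports → 19-2-2-3. Scheduled 34%. No special measure applies. → 34%.
Line B: textile-upper → 19-1; leather-soled → 19-1-2; ankle boots → 19-1-2-1. Scheduled 14%. Zerath agreement on 19-1-2: CTH met → 10% available; preferential 10%. → 10%.
Line C: leather-upper → 19-3; cork-soled → 19-3-1; sports → 19-3-1-2. Scheduled 29%. quota on 19-3-1-2 open → in-quota 2%; Zerath agreement on 19-1-2: 19-3-1-2 not covered. → 2%.
Line D: leather-upper → 19-3; rubber-soled → 19-3-2; ordinary → 19-3-2-3. Scheduled 36%. anti-dumping (Eswyn, 19-3-2): +29%; total 36% + 29% = 65%. → 65%.
Sum: 34% + 10% + 2% + 65% = 111%.

111%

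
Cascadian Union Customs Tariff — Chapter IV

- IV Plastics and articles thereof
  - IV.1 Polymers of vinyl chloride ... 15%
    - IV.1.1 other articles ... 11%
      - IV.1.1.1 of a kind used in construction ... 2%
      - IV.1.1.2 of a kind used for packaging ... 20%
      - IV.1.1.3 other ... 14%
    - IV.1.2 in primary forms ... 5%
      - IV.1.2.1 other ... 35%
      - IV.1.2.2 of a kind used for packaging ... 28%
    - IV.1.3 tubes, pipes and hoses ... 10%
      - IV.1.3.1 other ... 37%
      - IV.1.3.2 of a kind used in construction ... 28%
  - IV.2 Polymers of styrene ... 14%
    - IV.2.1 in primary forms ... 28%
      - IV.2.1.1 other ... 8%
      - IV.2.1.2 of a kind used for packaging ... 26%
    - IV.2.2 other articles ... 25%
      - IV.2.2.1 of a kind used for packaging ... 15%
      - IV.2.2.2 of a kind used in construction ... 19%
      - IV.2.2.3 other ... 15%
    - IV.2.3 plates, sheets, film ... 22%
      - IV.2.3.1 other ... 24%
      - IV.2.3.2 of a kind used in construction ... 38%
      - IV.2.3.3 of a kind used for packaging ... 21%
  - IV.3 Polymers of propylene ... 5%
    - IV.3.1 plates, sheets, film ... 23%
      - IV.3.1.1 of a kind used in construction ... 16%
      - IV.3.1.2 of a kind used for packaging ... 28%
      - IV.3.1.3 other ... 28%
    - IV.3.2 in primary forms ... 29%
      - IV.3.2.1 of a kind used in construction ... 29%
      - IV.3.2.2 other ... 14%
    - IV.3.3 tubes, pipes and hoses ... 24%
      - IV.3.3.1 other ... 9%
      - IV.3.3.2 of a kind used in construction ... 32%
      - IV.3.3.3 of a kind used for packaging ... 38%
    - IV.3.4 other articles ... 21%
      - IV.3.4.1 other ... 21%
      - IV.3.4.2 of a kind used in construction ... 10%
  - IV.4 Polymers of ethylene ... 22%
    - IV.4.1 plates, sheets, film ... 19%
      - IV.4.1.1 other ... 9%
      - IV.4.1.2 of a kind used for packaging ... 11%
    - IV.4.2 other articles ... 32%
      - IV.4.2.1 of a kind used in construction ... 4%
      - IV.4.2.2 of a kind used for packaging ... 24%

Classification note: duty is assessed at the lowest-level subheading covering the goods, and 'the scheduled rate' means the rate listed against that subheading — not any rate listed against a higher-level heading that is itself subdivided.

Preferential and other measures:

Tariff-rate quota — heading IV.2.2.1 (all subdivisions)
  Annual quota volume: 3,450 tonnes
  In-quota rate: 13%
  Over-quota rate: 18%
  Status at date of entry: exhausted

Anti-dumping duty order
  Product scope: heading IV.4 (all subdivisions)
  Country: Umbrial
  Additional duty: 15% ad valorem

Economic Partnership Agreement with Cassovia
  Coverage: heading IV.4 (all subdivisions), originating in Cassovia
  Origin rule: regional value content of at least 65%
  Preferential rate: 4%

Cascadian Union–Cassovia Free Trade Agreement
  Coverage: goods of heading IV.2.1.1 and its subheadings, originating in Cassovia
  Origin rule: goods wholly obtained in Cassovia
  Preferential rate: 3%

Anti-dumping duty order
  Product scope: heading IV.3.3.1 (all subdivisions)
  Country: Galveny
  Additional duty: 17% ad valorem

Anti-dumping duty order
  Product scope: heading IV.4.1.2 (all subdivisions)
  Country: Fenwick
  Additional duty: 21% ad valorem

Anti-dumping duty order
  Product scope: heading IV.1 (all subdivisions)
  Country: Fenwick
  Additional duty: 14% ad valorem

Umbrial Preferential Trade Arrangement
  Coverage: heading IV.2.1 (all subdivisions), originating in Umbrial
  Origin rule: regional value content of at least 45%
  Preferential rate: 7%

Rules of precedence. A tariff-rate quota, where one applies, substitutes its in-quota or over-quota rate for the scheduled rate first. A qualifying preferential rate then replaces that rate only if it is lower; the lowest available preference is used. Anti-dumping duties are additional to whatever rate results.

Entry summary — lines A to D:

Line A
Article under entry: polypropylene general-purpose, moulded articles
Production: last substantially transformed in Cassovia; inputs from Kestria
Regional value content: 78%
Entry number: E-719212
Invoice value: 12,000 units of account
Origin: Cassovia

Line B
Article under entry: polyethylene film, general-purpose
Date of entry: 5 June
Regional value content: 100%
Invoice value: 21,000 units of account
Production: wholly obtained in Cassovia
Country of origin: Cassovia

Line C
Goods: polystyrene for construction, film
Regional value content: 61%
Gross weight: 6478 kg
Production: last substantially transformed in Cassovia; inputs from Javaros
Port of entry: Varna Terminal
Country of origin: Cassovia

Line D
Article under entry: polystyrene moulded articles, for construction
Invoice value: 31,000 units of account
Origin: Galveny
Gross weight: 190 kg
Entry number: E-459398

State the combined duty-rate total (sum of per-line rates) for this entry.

82%

Line A: polypropylene → IV.3; moulded articles → IV.3.4; general-purpose → IV.3.4.1. Scheduled 21%. Cassovia agreement on IV.4: IV.3.4.1 not covered; Cassovia agreement on IV.2.1.1: IV.3.4.1 not covered. → 21%.
Line B: polyethylene → IV.4; film → IV.4.1; general-purpose → IV.4.1.1. Scheduled 9%. Cassovia agreement on IV.4: RVC ≥ 65% → 4% available; Cassovia agreement on IV.2.1.1: IV.4.1.1 not covered; preferential 4%. → 4%.
Line C: polystyrene → IV.2; film → IV.2.3; for construction → IV.2.3.2. Scheduled 38%. Cassovia agreement on IV.4: IV.2.3.2 not covered; Cassovia agreement on IV.2.1.1: IV.2.3.2 not covered. → 38%.
Line D: polystyrene → IV.2; moulded articles → IV.2.2; for construction → IV.2.2.2. Scheduled 19%. No special measure applies. → 19%.
Sum: 21% + 4% + 38% + 19% = 82%.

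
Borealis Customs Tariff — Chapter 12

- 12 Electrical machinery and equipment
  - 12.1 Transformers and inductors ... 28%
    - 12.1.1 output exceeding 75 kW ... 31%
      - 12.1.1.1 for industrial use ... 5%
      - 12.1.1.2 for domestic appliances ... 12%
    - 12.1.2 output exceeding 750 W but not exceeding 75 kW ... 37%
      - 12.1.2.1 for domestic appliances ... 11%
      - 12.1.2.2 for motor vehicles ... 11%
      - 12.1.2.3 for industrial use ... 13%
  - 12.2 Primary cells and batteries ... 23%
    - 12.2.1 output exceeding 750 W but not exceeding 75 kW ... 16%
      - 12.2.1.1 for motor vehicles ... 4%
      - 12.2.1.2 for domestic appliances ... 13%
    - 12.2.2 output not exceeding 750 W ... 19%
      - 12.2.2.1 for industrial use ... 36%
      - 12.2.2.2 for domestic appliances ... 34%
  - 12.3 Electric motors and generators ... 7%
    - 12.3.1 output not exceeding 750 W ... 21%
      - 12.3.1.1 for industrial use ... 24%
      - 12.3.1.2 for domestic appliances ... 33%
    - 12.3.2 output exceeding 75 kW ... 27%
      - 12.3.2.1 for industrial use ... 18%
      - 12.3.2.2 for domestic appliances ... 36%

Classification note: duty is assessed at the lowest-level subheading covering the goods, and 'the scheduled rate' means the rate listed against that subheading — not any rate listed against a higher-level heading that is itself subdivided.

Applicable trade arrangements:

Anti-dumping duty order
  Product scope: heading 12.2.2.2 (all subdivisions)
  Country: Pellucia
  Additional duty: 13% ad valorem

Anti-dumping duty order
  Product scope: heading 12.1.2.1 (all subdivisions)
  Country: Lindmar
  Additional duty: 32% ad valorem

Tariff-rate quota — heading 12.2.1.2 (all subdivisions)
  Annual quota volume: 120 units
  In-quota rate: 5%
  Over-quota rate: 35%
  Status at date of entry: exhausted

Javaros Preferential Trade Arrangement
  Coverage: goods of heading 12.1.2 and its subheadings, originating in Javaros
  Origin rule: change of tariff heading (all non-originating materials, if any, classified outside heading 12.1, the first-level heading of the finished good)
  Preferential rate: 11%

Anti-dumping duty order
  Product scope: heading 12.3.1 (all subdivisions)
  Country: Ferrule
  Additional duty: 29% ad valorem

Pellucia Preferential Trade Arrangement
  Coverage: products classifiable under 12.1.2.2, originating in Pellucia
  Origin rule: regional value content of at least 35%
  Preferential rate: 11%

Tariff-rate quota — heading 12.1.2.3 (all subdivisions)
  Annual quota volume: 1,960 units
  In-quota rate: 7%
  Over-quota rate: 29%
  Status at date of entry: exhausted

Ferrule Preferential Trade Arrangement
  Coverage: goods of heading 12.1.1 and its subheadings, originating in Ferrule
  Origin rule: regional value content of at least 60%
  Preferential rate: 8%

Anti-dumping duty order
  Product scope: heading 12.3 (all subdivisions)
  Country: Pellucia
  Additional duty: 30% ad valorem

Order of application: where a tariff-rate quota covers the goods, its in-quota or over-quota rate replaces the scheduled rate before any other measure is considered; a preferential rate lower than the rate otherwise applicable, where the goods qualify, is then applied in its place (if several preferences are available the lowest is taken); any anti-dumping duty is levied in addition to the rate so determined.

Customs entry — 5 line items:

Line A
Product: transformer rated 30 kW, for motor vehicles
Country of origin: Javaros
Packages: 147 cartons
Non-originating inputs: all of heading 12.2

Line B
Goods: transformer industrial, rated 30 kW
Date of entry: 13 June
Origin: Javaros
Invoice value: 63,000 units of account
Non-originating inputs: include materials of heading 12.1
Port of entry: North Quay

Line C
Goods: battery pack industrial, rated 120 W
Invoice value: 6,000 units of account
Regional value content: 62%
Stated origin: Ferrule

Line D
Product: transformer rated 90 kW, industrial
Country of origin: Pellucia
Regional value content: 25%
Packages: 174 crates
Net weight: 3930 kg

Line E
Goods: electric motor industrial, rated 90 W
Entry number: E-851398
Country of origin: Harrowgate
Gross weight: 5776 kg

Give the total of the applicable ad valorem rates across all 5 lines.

105%

Line A: transformer → 12.1; rated 30 kW → 12.1.2; for motor vehicles → 12.1.2.2. Scheduled 11%. Javaros agreement on 12.1.2: CTH met → 11% available; preference 11% not lower than 11% → no reduction. → 11%.
Line B: transformer → 12.1; rated 30 kW → 12.1.2; industrial → 12.1.2.3. Scheduled 13%. quota on 12.1.2.3 exhausted → over-quota 29%; Javaros agreement on 12.1.2: CTH not met. → 29%.
Line C: battery pack → 12.2; rated 120 W → 12.2.2; industrial → 12.2.2.1. Scheduled 36%. Ferrule agreement on 12.1.1: 12.2.2.1 not covered. → 36%.
Line D: transformer → 12.1; rated 90 kW → 12.1.1; industrial → 12.1.1.1. Scheduled 5%. Pellucia agreement on 12.1.2.2: 12.1.1.1 not covered. → 5%.
Line E: electric motor → 12.3; rated 90 W → 12.3.1; industrial → 12.3.1.1. Scheduled 24%. No special measure applies. → 24%.
Sum: 11% + 29% + 36% + 5% + 24% = 105%.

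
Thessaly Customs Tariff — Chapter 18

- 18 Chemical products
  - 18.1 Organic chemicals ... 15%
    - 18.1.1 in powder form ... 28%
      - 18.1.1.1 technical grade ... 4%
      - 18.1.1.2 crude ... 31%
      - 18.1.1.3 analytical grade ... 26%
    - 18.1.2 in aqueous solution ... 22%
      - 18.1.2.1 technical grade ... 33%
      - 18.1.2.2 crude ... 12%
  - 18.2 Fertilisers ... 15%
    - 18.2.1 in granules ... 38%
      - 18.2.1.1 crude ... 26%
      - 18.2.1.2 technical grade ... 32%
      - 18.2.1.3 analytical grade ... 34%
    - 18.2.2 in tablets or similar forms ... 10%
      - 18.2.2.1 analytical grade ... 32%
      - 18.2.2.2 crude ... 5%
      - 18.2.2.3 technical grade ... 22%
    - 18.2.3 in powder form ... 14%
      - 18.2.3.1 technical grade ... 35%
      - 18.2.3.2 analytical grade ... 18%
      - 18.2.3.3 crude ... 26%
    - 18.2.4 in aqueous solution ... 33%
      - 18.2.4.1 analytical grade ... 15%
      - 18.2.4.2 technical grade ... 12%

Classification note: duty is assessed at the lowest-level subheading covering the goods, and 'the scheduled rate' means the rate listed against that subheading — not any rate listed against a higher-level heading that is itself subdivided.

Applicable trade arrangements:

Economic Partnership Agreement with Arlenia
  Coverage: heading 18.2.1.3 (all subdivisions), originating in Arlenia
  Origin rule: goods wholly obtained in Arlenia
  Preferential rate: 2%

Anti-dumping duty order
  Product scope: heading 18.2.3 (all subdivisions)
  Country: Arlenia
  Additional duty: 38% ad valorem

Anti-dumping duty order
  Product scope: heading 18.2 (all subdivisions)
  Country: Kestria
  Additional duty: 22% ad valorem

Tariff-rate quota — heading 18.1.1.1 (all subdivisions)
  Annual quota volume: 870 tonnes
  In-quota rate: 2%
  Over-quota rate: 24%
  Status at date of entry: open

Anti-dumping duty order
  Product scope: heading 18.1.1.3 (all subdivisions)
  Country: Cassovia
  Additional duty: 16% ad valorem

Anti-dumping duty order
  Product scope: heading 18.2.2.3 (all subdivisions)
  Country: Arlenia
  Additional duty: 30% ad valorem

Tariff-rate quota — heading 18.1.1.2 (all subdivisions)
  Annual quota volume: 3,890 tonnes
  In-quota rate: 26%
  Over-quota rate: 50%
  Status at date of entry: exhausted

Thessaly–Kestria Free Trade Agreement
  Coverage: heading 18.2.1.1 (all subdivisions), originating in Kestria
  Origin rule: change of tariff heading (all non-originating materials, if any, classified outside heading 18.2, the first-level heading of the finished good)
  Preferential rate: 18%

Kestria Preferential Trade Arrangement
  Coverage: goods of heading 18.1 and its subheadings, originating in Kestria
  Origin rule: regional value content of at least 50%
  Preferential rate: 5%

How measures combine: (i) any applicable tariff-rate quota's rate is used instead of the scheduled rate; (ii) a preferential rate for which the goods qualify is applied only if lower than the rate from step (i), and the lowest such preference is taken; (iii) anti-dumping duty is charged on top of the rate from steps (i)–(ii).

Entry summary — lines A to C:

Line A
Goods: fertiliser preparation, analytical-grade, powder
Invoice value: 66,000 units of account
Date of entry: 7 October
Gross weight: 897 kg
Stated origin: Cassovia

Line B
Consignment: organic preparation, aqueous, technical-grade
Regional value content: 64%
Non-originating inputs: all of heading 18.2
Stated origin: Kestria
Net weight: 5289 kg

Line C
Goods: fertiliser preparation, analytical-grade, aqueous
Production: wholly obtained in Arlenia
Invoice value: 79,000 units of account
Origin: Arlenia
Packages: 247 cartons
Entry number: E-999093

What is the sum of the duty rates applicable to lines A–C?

Line A: fertiliser → 18.2; powder → 18.2.3; analytical-grade → 18.2.3.2. Scheduled 18%. No special measure applies. → 18%.
Line B: organic → 18.1; aqueous → 18.1.2; technical-grade → 18.1.2.1. Scheduled 33%. Kestria agreement on 18.2.1.1: 18.1.2.1 not covered; Kestria agreement on 18.1: RVC ≥ 50% → 5% available; preferential 5%. → 5%.
Line C: fertiliser → 18.2; aqueous → 18.2.4; analytical-grade → 18.2.4.1. Scheduled 15%. Arlenia agreement on 18.2.1.3: 18.2.4.1 not covered. → 15%.
Sum: 18% + 5% + 15% = 38%.

38%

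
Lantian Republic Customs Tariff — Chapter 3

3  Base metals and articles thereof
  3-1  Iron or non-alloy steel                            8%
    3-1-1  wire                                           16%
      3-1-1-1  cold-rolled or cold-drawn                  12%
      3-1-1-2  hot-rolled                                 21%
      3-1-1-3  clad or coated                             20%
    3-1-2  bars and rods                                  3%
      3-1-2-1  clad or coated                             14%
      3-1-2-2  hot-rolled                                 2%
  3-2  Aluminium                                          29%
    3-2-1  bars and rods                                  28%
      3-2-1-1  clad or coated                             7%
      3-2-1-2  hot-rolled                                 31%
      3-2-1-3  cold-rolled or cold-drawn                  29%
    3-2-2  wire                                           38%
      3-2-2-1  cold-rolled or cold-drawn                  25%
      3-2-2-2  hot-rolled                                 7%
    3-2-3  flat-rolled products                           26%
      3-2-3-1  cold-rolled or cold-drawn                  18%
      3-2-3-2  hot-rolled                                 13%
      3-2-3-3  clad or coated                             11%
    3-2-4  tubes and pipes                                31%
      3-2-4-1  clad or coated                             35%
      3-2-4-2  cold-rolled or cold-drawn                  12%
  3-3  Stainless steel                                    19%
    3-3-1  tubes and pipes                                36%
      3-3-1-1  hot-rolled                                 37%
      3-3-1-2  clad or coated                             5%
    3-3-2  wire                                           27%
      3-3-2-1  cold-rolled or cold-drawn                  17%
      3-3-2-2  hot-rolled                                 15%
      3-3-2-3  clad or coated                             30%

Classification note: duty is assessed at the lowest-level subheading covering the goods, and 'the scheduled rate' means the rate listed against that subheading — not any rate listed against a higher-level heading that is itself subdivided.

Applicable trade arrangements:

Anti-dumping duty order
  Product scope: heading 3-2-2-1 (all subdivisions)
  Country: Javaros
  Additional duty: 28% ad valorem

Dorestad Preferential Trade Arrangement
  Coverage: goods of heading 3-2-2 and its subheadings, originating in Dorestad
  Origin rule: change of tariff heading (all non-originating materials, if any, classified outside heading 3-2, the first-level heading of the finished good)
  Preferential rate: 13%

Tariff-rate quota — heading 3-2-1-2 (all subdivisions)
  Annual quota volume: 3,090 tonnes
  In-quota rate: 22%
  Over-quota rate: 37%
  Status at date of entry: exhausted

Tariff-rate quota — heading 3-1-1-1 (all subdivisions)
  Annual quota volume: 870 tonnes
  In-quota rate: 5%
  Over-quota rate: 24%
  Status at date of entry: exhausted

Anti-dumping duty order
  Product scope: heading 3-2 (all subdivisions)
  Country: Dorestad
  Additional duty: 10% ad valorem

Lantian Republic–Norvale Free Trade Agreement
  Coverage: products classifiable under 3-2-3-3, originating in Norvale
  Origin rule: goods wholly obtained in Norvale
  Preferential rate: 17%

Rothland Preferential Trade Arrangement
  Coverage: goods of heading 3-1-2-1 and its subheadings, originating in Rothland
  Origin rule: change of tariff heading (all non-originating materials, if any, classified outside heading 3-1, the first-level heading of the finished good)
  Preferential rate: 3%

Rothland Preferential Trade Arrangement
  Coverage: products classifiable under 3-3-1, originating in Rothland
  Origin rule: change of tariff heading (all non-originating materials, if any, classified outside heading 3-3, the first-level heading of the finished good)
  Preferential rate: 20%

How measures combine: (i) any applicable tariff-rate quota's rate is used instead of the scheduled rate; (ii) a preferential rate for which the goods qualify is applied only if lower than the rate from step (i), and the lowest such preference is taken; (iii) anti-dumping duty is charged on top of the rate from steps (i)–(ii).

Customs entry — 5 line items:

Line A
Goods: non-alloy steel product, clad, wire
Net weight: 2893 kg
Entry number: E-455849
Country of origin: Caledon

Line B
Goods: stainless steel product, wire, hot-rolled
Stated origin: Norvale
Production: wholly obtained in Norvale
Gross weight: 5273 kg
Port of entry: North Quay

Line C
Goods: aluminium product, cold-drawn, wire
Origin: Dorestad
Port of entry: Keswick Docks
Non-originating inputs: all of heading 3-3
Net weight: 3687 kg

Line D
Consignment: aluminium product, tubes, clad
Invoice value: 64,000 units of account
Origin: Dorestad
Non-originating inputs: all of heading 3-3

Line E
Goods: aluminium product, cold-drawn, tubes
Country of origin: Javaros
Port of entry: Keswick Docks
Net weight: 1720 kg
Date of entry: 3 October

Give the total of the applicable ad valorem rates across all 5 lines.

Line A: non-alloy steel → 3-1; wire → 3-1-1; clad → 3-1-1-3. Scheduled 20%. No special measure applies. → 20%.
Line B: stainless steel → 3-3; wire → 3-3-2; hot-rolled → 3-3-2-2. Scheduled 15%. Norvale agreement on 3-2-3-3: 3-3-2-2 not covered. → 15%.
Line C: aluminium → 3-2; wire → 3-2-2; cold-drawn → 3-2-2-1. Scheduled 25%. Dorestad agreement on 3-2-2: CTH met → 13% available; preferential 13%; anti-dumping (Dorestad, 3-2): +10%; total 13% + 10% = 23%. → 23%.
Line D: aluminium → 3-2; tubes → 3-2-4; clad → 3-2-4-1. Scheduled 35%. Dorestad agreement on 3-2-2: 3-2-4-1 not covered; anti-dumping (Dorestad, 3-2): +10%; total 35% + 10% = 45%. → 45%.
Line E: aluminium → 3-2; tubes → 3-2-4; cold-drawn → 3-2-4-2. Scheduled 12%. No special measure applies. → 12%.
Sum: 20% + 15% + 23% + 45% + 12% = 115%.

115%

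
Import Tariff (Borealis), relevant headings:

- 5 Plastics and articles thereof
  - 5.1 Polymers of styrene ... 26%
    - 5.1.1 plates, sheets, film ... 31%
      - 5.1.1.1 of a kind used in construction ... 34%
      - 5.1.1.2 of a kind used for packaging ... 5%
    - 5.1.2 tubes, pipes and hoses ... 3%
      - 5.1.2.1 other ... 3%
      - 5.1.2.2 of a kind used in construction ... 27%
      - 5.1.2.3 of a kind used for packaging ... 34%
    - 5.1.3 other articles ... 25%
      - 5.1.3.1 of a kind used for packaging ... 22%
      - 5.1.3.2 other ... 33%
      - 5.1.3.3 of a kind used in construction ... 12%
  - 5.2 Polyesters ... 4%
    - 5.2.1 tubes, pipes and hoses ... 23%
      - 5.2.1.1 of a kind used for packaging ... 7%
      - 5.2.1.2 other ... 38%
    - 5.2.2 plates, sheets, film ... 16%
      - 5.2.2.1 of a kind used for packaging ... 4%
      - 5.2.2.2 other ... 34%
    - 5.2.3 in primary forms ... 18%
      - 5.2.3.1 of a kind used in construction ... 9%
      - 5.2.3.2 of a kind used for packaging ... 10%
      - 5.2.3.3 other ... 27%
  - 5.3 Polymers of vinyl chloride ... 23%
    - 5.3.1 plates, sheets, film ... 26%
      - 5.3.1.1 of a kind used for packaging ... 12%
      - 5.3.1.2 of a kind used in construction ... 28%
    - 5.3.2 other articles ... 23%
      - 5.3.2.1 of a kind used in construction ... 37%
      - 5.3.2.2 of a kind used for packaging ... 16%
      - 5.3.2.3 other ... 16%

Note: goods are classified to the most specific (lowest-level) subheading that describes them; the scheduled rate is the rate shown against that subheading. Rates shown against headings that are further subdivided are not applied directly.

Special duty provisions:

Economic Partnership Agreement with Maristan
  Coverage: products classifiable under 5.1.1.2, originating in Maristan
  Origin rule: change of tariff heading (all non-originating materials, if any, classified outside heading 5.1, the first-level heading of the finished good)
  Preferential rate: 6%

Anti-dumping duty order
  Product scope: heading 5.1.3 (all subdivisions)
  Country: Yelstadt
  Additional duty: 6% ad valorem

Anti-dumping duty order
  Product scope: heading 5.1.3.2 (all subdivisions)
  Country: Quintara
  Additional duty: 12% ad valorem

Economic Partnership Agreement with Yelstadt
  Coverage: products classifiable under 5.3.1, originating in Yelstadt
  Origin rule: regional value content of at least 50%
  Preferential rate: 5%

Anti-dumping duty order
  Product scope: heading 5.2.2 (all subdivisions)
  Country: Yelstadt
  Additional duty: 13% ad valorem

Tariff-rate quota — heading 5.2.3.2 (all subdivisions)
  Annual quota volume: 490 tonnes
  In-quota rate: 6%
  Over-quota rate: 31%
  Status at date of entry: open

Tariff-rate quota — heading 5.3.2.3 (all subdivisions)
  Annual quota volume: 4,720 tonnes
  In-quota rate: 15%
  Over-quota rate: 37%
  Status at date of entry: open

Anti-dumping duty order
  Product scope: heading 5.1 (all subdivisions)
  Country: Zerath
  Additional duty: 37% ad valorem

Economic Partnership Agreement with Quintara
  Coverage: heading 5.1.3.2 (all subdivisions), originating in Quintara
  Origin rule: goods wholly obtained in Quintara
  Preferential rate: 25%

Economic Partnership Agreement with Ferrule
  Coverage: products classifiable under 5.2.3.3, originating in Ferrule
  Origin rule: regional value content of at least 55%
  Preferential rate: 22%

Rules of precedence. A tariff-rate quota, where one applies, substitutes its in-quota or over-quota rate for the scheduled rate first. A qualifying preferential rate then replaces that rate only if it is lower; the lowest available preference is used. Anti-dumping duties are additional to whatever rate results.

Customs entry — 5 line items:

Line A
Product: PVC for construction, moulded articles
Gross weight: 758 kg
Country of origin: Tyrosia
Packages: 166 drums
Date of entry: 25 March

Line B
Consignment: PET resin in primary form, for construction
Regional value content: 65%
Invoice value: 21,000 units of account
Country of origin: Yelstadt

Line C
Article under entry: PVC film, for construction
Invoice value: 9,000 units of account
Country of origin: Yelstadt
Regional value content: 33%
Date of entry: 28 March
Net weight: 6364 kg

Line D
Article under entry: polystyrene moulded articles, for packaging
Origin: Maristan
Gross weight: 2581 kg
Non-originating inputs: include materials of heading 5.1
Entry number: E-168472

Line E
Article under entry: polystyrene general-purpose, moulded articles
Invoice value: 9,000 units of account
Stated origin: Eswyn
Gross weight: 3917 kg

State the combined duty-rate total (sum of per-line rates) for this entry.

129%

Line A: PVC → 5.3; moulded articles → 5.3.2; for construction → 5.3.2.1. Scheduled 37%. No special measure applies. → 37%.
Line B: PET → 5.2; resin in primary form → 5.2.3; for construction → 5.2.3.1. Scheduled 9%. Yelstadt agreement on 5.3.1: 5.2.3.1 not covered. → 9%.
Line C: PVC → 5.3; film → 5.3.1; for construction → 5.3.1.2. Scheduled 28%. Yelstadt agreement on 5.3.1: RVC < 50%. → 28%.
Line D: polystyrene → 5.1; moulded articles → 5.1.3; for packaging → 5.1.3.1. Scheduled 22%. Maristan agreement on 5.1.1.2: 5.1.3.1 not covered. → 22%.
Line E: polystyrene → 5.1; moulded articles → 5.1.3; general-purpose → 5.1.3.2. Scheduled 33%. No special measure applies. → 33%.
Sum: 37% + 9% + 28% + 22% + 33% = 129%.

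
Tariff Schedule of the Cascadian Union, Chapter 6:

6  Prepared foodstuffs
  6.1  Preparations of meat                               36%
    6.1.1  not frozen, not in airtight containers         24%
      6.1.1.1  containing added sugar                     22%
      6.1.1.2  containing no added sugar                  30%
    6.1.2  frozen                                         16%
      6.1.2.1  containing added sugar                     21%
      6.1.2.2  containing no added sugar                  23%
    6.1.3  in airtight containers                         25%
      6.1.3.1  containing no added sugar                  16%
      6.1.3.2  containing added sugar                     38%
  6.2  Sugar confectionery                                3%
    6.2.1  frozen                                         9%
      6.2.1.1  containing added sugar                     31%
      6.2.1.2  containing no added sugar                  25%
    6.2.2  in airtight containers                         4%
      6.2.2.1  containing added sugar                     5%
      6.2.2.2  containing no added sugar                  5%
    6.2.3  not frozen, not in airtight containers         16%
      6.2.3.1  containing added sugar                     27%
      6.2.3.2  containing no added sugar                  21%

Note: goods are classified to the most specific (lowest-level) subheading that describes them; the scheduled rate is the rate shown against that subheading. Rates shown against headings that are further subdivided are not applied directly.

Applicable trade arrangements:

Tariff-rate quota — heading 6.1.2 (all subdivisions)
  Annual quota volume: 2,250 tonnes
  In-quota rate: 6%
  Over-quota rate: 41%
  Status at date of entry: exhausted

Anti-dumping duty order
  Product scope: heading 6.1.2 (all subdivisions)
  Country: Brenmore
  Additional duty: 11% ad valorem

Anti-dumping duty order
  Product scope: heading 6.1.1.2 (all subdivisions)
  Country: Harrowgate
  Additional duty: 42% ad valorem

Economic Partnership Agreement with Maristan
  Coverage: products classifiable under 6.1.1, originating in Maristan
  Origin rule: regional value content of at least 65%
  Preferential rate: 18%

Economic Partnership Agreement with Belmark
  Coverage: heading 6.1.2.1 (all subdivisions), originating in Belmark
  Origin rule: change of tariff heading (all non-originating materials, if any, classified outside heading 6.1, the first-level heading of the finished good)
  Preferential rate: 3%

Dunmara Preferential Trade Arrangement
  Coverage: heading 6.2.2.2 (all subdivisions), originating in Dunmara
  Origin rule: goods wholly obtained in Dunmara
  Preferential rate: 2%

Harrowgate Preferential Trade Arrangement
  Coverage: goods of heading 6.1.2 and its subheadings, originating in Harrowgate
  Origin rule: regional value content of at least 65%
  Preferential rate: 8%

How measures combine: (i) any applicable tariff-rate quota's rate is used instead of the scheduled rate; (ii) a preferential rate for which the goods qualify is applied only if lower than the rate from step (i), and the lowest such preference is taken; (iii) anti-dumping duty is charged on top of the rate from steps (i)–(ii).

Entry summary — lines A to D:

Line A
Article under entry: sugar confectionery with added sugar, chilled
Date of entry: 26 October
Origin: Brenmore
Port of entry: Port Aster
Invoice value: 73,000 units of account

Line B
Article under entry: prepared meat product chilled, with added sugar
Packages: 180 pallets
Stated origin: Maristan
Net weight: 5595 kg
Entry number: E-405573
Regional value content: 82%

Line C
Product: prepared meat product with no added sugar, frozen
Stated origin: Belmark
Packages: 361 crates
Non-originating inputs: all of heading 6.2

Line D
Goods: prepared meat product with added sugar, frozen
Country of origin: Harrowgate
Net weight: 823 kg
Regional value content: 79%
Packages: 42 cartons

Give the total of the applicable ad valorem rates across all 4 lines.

Line A: sugar confectionery → 6.2; chilled → 6.2.3; with added sugar → 6.2.3.1. Scheduled 27%. No special measure applies. → 27%.
Line B: prepared meat product → 6.1; chilled → 6.1.1; with added sugar → 6.1.1.1. Scheduled 22%. Maristan agreement on 6.1.1: RVC ≥ 65% → 18% available; preferential 18%. → 18%.
Line C: prepared meat product → 6.1; frozen → 6.1.2; with no added sugar → 6.1.2.2. Scheduled 23%. quota on 6.1.2 exhausted → over-quota 41%; Belmark agreement on 6.1.2.1: 6.1.2.2 not covered. → 41%.
Line D: prepared meat product → 6.1; frozen → 6.1.2; with added sugar → 6.1.2.1. Scheduled 21%. quota on 6.1.2 exhausted → over-quota 41%; Harrowgate agreement on 6.1.2: RVC ≥ 65% → 8% available; preferential 8%. → 8%.
Sum: 27% + 18% + 41% + 8% = 94%.

94%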